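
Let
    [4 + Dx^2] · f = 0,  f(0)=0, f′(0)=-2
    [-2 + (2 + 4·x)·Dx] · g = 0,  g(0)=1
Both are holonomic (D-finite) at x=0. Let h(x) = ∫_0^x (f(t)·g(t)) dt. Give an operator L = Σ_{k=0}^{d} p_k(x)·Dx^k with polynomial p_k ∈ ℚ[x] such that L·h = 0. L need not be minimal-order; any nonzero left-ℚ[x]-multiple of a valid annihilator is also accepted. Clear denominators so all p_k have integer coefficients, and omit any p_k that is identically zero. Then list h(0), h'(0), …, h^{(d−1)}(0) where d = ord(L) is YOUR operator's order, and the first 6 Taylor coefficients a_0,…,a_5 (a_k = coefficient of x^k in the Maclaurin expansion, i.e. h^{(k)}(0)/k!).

f: a_k = 0, -2, 0, 4/3, 0, -4/15, …
g: a_k = 1, 1, -1/2, 1/2, -5/8, 7/8, …
L₀ := L_f ⊗_s L_g (sym. prod.), ord ≤ 2.
Integrate: L := L₀·Dx.
L = (7 + 16·x + 16·x^2)·Dx + (-2 - 4·x)·Dx^2 + (1 + 4·x + 4·x^2)·Dx^3  (order 3).
h: a_k = 0, 0, -1, -2/3, 7/12, 1/15, …
ICs: h(0) = 0, h′(0) = 0, h′′(0) = -2.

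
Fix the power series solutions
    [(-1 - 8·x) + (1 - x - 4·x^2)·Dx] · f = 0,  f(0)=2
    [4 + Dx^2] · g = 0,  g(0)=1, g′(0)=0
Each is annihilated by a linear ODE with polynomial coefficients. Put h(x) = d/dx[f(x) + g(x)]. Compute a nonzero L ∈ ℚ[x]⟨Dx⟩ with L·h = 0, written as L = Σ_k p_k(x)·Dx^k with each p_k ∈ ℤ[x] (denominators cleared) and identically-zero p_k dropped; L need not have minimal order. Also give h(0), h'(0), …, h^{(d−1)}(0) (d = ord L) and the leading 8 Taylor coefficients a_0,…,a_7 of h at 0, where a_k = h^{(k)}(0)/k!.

L = (1472 + 8672·x + 38224·x^2 + 28480·x^3 + 58880·x^4 + 9216·x^5 + 12288·x^6) + (-116 - 892·x + 504·x^2 + 2312·x^3 + 5920·x^4 + 10368·x^5 + 3584·x^6 + 4096·x^7)·Dx + (368 + 2168·x + 9556·x^2 + 7120·x^3 + 14720·x^4 + 2304·x^5 + 3072·x^6)·Dx^2 + (-29 - 223·x + 126·x^2 + 578·x^3 + 1480·x^4 + 2592·x^5 + 896·x^6 + 1024·x^7)·Dx^3  (order 3).
h: a_k = 2, 16, 54, 704/3, 650, 32572/15, 6174, 5871616/315, …
ICs: h(0) = 2, h′(0) = 16, h′′(0) = 108.

f: a_k = 2, 2, 10, 18, 58, 130, 362, 882, …
g: a_k = 1, 0, -2, 0, 2/3, 0, -4/45, 0, …
f+g: L₀ = lclm(L_f,L_g), ord ≤ 1+2.
h₀' ⇒ L via d/dx closure of L₀.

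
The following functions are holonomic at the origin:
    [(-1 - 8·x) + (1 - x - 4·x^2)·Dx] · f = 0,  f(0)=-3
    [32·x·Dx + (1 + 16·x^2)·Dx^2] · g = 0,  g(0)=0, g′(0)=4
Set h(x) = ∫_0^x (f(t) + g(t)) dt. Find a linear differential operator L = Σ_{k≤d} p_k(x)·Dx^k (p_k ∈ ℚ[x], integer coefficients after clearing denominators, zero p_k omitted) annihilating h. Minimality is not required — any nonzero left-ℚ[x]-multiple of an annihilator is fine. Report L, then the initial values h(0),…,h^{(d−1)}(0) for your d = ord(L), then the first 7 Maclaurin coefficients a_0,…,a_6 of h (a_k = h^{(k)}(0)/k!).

L = (-160 + 640·x + 14848·x^2 + 36864·x^3 + 178176·x^4 + 98304·x^6)·Dx^2 + (43 + 336·x + 16·x^2 + 3072·x^3 + 35072·x^4 + 124928·x^5 + 12288·x^6 + 98304·x^7)·Dx^3 + (-5 - 23·x - 272·x^2 - 16·x^3 - 2368·x^4 + 5888·x^5 + 12288·x^6 + 4096·x^7 + 16384·x^8)·Dx^4  (order 4).
h: a_k = 0, -3, 1/2, -5, -145/12, -87/5, 49/30, …
ICs: h(0) = 0, h′(0) = -3, h′′(0) = 1, h′′′(0) = -30.

f: a_k = -3, -3, -15, -27, -87, -195, -543, …
g: a_k = 0, 4, 0, -64/3, 0, 1024/5, 0, …
f+g: L₀ = lclm(L_f,L_g), ord ≤ 1+2.
h=∫h₀ ⇒ L = L₀·Dx.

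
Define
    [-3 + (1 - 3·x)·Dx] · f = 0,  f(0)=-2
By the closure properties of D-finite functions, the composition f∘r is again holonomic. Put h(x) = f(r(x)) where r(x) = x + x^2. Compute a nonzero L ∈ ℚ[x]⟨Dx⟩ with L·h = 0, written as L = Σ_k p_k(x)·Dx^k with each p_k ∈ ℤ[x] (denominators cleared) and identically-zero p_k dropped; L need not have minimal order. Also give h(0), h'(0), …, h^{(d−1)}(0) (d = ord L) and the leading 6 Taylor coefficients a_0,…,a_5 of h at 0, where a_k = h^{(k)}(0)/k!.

f: a_k = -2, -6, -18, -54, -162, -486, …
L₀ from L_f via x↦r, Dx↦r'^{-1}Dx.
L = (3 + 6·x) + (-1 + 3·x + 3·x^2)·Dx  (order 1).
h: a_k = -2, -6, -24, -90, -342, -1296, …
ICs: h(0) = -2.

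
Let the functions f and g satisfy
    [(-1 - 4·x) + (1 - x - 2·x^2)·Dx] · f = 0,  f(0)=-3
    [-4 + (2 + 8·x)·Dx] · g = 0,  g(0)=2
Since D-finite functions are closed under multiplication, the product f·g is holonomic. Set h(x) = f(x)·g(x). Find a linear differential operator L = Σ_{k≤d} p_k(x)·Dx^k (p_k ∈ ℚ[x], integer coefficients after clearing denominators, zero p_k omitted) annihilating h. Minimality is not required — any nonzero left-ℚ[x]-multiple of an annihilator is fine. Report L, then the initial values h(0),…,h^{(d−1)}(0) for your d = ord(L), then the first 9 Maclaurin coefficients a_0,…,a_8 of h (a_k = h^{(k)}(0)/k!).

L = (3 + 6·x + 12·x^2) + (-1 - 3·x + 6·x^2 + 8·x^3)·Dx  (order 1).
h: a_k = -6, -18, -18, -78, -54, -378, 18, -2322, 2862, …
ICs: h(0) = -6.

f: a_k = -3, -3, -9, -15, -33, -63, -129, -255, -513, …
g: a_k = 2, 4, -4, 8, -20, 56, -168, 528, -1716, …
L₀ := L_f ⊗_s L_g (sym. prod.), ord ≤ 1.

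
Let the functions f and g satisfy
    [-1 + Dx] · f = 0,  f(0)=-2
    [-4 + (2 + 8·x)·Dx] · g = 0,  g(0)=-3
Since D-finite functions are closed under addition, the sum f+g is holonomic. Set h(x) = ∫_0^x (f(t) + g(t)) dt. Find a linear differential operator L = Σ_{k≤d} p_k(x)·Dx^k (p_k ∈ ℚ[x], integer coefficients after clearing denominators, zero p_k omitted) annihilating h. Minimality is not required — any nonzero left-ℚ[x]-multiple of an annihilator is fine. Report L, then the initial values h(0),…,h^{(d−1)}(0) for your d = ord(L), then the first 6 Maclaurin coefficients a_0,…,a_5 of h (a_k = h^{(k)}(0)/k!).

f: a_k = -2, -2, -1, -1/3, -1/12, -1/60, …
g: a_k = -3, -6, 6, -12, 30, -84, …
Sum ⇒ L₀ = lclm(L_f,L_g) in ℚ(x)⟨Dx⟩.
h=∫h₀ ⇒ L = L₀·Dx.
L = (6 + 8·x)·Dx + (-5 - 8·x - 16·x^2)·Dx^2 + (-1 + 16·x^2)·Dx^3  (order 3).
h: a_k = 0, -5, -4, 5/3, -37/12, 359/60, …
ICs: h(0) = 0, h′(0) = -5, h′′(0) = -8.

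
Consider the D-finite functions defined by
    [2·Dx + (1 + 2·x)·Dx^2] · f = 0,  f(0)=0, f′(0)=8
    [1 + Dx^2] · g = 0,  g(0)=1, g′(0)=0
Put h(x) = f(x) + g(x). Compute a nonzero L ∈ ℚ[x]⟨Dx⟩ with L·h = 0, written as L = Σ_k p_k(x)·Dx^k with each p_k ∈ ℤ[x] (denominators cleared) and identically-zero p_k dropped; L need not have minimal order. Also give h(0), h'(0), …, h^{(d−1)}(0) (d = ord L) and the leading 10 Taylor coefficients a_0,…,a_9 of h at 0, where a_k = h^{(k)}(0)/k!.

L = (50 + 8·x + 8·x^2)·Dx + (9 + 22·x + 12·x^2 + 8·x^3)·Dx^2 + (50 + 8·x + 8·x^2)·Dx^3 + (9 + 22·x + 12·x^2 + 8·x^3)·Dx^4  (order 4).
h: a_k = 1, 8, -17/2, 32/3, -383/24, 128/5, -30721/720, 512/7, -5160959/40320, 2048/9, …
ICs: h(0) = 1, h′(0) = 8, h′′(0) = -17, h′′′(0) = 64.

f: a_k = 0, 8, -8, 32/3, -16, 128/5, -128/3, 512/7, -128, 2048/9, …
g: a_k = 1, 0, -1/2, 0, 1/24, 0, -1/720, 0, 1/40320, 0, …
Weyl lclm of L_f,L_g ⇒ L₀ (ord ≤ 4).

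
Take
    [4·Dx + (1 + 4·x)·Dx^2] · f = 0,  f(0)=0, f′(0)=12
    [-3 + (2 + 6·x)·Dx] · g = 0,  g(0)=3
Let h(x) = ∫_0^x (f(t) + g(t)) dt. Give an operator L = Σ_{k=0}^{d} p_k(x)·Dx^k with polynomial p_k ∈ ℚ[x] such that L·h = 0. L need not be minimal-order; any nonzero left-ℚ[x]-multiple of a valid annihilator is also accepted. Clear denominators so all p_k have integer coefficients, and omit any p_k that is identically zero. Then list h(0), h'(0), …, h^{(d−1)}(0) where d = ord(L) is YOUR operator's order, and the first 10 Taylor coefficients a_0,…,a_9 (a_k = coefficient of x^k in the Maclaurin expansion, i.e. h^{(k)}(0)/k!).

f: a_k = 0, 12, -24, 64, -192, 3072/5, -2048, 49152/7, -24576, 262144/3, …
g: a_k = 3, 9/2, -27/8, 81/16, -1215/128, 5103/256, -45927/1024, 216513/2048, -8444007/32768, 42220035/65536, …
h₀=f+g: left-lcm gives L₀, ord ≤ 3.
Integrate: L := L₀·Dx.
L = (84 + 144·x)·Dx^2 + (101 + 552·x + 720·x^2)·Dx^3 + (10 + 94·x + 288·x^2 + 288·x^3)·Dx^4  (order 4).
h: a_k = 0, 3, 33/4, -73/8, 1105/64, -25791/640, 270649/2560, -2143079/7168, 102178887/114688, -271250125/98304, …
ICs: h(0) = 0, h′(0) = 3, h′′(0) = 33/2, h′′′(0) = -219/4.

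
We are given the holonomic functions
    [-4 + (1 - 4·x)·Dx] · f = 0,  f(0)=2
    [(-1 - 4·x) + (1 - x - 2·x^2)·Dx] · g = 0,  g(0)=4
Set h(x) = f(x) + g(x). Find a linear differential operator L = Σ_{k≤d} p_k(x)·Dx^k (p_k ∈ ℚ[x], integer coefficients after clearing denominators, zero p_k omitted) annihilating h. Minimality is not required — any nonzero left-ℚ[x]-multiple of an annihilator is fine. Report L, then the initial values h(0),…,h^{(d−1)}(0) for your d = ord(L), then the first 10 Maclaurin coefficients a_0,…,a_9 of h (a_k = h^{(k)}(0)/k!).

f: a_k = 2, 8, 32, 128, 512, 2048, 8192, 32768, 131072, 524288, …
g: a_k = 4, 4, 12, 20, 44, 84, 172, 340, 684, 1364, …
f+g: L₀ = lclm(L_f,L_g), ord ≤ 1+1.
L = (-8 - 144·x + 96·x^2 - 128·x^3) + (26 - 28·x - 120·x^2 + 128·x^3 - 256·x^4)·Dx + (-3 + 19·x - 34·x^2 + 24·x^3 + 16·x^4 - 64·x^5)·Dx^2  (order 2).
h: a_k = 6, 12, 44, 148, 556, 2132, 8364, 33108, 131756, 525652, …
ICs: h(0) = 6, h′(0) = 12.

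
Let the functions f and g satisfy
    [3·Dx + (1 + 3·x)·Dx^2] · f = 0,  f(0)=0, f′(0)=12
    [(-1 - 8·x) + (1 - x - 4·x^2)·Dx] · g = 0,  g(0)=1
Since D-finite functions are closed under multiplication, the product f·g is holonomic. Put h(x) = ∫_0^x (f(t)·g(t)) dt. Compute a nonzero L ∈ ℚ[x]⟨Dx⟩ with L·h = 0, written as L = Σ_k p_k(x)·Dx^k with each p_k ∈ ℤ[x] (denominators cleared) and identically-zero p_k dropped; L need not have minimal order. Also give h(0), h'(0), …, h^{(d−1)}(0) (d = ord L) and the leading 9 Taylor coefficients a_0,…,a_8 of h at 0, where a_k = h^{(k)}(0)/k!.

f: a_k = 0, 12, -18, 36, -81, 972/5, -486, 8748/7, -6561/2, …
g: a_k = 1, 1, 5, 9, 29, 65, 181, 441, 1165, …
L₀ := L_f ⊗_s L_g (sym. prod.), ord ≤ 2.
Integrate: L := L₀·Dx.
L = (11 + 48·x)·Dx + (-1 + 25·x + 60·x^2)·Dx^2 + (-1 - 2·x + 7·x^2 + 12·x^3)·Dx^3  (order 3).
h: a_k = 0, 0, 6, -2, 39/2, -27/5, 799/10, -573/35, 21369/56, …
ICs: h(0) = 0, h′(0) = 0, h′′(0) = 12.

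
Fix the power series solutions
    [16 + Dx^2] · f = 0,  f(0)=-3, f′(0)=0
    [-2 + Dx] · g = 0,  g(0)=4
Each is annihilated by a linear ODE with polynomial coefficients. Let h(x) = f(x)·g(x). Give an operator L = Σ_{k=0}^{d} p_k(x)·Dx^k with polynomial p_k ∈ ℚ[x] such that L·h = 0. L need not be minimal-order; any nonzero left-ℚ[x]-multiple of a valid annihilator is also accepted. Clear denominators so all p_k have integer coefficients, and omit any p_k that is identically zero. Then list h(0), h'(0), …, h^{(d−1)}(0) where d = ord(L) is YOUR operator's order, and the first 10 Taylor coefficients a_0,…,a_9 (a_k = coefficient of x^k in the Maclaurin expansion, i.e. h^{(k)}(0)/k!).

f: a_k = -3, 0, 24, 0, -32, 0, 256/15, 0, -512/105, 0, …
g: a_k = 4, 8, 8, 16/3, 8/3, 16/15, 16/45, 32/315, 8/315, 16/2835, …
L₀ := L_f ⊗_s L_g (sym. prod.), ord ≤ 2.
L = 20 - 4·Dx + Dx^2  (order 2).
h: a_k = -12, -24, 72, 176, 56, -656/5, -624/5, -928/105, 4216/105, 19184/945, …
ICs: h(0) = -12, h′(0) = -24.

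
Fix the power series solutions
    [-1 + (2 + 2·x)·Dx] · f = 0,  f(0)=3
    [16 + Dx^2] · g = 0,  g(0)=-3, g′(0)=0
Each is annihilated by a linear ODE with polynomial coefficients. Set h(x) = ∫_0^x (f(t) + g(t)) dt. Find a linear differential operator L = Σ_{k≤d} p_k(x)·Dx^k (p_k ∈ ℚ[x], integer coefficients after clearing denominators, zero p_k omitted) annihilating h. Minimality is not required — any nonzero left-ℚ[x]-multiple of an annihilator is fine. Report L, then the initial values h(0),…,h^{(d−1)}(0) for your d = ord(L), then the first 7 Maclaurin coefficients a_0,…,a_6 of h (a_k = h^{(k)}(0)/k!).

L = (-1072 - 2048·x - 1024·x^2)·Dx + (2016 + 6112·x + 6144·x^2 + 2048·x^3)·Dx^2 + (-67 - 128·x - 64·x^2)·Dx^3 + (126 + 382·x + 384·x^2 + 128·x^3)·Dx^4  (order 4).
h: a_k = 0, 0, 3/4, 63/8, 3/64, -4111/640, 7/512, …
ICs: h(0) = 0, h′(0) = 0, h′′(0) = 3/2, h′′′(0) = 189/4.

f: a_k = 3, 3/2, -3/8, 3/16, -15/128, 21/256, -63/1024, …
g: a_k = -3, 0, 24, 0, -32, 0, 256/15, …
Sum ⇒ L₀ = lclm(L_f,L_g) in ℚ(x)⟨Dx⟩.
Integrate: L := L₀·Dx.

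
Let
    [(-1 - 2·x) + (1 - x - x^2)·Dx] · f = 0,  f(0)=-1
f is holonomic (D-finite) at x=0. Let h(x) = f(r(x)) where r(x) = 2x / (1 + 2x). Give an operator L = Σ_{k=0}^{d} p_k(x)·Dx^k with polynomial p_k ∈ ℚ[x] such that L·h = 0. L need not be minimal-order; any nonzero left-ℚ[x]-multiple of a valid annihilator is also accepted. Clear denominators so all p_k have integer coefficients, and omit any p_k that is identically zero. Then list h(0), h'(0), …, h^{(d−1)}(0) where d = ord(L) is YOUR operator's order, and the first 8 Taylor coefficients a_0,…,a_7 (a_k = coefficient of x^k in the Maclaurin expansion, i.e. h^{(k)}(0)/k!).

f: a_k = -1, -1, -2, -3, -5, -8, -13, -21, …
h₀=f(r): pull back L_f along r ⇒ L₀.
L = (2 + 12·x) + (-1 - 4·x + 8·x^3)·Dx  (order 1).
h: a_k = -1, -2, -4, 0, -16, 32, -128, 384, …
ICs: h(0) = -1.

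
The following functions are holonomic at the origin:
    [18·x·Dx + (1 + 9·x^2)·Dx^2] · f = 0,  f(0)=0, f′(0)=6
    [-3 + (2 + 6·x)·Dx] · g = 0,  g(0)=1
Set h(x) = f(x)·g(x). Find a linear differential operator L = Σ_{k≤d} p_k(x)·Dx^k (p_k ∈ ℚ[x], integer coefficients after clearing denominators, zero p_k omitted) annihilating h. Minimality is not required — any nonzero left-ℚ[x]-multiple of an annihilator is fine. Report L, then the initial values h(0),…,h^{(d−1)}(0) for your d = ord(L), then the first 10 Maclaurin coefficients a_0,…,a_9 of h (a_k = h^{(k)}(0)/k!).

f: a_k = 0, 6, 0, -18, 0, 486/5, 0, -4374/7, 0, 4374, …
g: a_k = 1, 3/2, -9/8, 27/16, -405/128, 1701/256, -15309/1024, 72171/2048, -2814669/32768, 14073345/65536, …
h₀=f·g: eliminate ⇒ L₀, order ≤ 2·1.
L = (27 - 108·x - 81·x^2) + (-12 + 36·x + 324·x^2 + 324·x^3)·Dx + (4 + 24·x + 72·x^2 + 216·x^3 + 324·x^4)·Dx^2  (order 2).
h: a_k = 0, 6, 9, -99/4, -135/8, 31509/320, 99387/640, -13743837/17920, -24422229/35840, 518749839/114688, …
ICs: h(0) = 0, h′(0) = 6.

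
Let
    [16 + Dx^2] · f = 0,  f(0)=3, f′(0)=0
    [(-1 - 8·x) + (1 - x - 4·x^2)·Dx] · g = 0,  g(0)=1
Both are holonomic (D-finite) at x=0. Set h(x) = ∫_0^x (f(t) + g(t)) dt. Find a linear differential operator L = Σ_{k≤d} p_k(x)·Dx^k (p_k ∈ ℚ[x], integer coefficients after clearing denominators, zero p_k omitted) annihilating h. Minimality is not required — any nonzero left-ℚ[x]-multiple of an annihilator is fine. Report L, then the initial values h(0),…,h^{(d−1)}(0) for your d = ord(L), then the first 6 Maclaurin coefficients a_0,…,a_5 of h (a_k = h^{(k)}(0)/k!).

L = (-560 - 4608·x - 1664·x^2 - 6144·x^3 - 10240·x^4 - 16384·x^5)·Dx + (208 - 272·x - 896·x^2 + 1408·x^3 + 1536·x^4 - 6144·x^5 - 8192·x^6)·Dx^2 + (-35 - 288·x - 104·x^2 - 384·x^3 - 640·x^4 - 1024·x^5)·Dx^3 + (13 - 17·x - 56·x^2 + 88·x^3 + 96·x^4 - 384·x^5 - 512·x^6)·Dx^4  (order 4).
h: a_k = 0, 4, 1/2, -19/3, 9/4, 61/5, …
ICs: h(0) = 0, h′(0) = 4, h′′(0) = 1, h′′′(0) = -38.

f: a_k = 3, 0, -24, 0, 32, 0, …
g: a_k = 1, 1, 5, 9, 29, 65, …
L₀ := lclm(L_f,L_g); ord L₀ ≤ 2+1.
h=∫h₀ ⇒ L = L₀·Dx.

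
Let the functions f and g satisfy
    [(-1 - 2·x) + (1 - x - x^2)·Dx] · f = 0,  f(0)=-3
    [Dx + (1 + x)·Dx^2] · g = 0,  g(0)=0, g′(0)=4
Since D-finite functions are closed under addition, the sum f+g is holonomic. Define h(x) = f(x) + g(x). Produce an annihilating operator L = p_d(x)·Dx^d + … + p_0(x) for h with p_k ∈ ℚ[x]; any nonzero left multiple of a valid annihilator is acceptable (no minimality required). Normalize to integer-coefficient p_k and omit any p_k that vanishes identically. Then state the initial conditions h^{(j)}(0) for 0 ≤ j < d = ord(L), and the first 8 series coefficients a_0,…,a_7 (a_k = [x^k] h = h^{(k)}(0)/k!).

L = (26 + 70·x + 76·x^2 + 36·x^3 + 12·x^4)·Dx + (16 + 84·x + 160·x^2 + 144·x^3 + 74·x^4 + 20·x^5)·Dx^2 + (-5 - 11·x + x^2 + 23·x^3 + 29·x^4 + 17·x^5 + 4·x^6)·Dx^3  (order 3).
h: a_k = -3, 1, -8, -23/3, -16, -116/5, -119/3, -437/7, …
ICs: h(0) = -3, h′(0) = 1, h′′(0) = -16.

f: a_k = -3, -3, -6, -9, -15, -24, -39, -63, …
g: a_k = 0, 4, -2, 4/3, -1, 4/5, -2/3, 4/7, …
Sum ⇒ L₀ = lclm(L_f,L_g) in ℚ(x)⟨Dx⟩.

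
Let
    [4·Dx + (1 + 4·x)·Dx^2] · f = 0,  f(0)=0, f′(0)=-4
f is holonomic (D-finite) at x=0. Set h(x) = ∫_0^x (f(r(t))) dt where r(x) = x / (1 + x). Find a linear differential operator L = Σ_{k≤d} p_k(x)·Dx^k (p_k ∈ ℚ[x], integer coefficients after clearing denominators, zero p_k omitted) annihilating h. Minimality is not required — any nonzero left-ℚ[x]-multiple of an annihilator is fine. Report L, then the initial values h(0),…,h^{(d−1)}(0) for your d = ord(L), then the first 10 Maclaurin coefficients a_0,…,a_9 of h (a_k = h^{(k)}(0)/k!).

L = (6 + 10·x)·Dx^2 + (1 + 6·x + 5·x^2)·Dx^3  (order 3).
h: a_k = 0, 0, -2, 4, -31/3, 156/5, -1562/15, 372, -19531/14, 16276/3, …
ICs: h(0) = 0, h′(0) = 0, h′′(0) = -4.

f: a_k = 0, -4, 8, -64/3, 64, -1024/5, 2048/3, -16384/7, 8192, -262144/9, …
Substitute x→r, Dx→(1/r')Dx; clear ⇒ L₀.
∫: right-multiply L₀ by Dx.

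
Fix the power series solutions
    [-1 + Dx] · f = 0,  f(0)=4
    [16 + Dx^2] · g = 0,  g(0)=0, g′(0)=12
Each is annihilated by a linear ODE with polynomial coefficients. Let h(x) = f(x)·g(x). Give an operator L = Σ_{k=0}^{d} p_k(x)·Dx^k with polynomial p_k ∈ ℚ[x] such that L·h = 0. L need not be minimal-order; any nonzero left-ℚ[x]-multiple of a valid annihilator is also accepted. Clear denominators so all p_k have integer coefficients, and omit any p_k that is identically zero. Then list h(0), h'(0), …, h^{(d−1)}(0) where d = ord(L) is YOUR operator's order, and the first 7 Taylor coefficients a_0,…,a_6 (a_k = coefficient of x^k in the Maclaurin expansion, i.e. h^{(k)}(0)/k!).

f: a_k = 4, 4, 2, 2/3, 1/6, 1/30, 1/180, …
g: a_k = 0, 12, 0, -32, 0, 128/5, 0, …
L₀ := L_f ⊗_s L_g (sym. prod.), ord ≤ 2.
L = 17 - 2·Dx + Dx^2  (order 2).
h: a_k = 0, 48, 48, -104, -120, 202/5, 1222/15, …
ICs: h(0) = 0, h′(0) = 48.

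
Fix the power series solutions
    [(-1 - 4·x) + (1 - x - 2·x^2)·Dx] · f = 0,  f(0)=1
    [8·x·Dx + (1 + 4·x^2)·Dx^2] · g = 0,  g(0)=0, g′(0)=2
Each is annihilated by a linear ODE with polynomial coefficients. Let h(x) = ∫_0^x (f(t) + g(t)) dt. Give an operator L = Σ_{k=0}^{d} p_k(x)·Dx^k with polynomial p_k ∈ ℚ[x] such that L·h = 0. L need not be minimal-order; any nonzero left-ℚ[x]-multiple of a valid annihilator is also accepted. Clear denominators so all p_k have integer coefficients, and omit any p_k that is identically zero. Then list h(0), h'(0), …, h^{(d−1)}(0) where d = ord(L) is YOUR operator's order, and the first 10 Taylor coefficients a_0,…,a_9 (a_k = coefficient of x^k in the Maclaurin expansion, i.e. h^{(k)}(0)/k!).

L = (-24 + 96·x + 864·x^2 + 1536·x^3 + 3264·x^4 + 768·x^6)·Dx^2 + (19 + 80·x + 100·x^2 + 544·x^3 + 1424·x^4 + 2368·x^5 + 192·x^6 + 768·x^7)·Dx^3 + (-3 - 7·x - 32·x^2 + 28·x^3 - 24·x^4 + 240·x^5 + 256·x^6 + 64·x^7 + 128·x^8)·Dx^4  (order 4).
h: a_k = 0, 1, 3/2, 1, 7/12, 11/5, 137/30, 43/7, 467/56, 19, …
ICs: h(0) = 0, h′(0) = 1, h′′(0) = 3, h′′′(0) = 6.

f: a_k = 1, 1, 3, 5, 11, 21, 43, 85, 171, 341, …
g: a_k = 0, 2, 0, -8/3, 0, 32/5, 0, -128/7, 0, 512/9, …
h₀=f+g: left-lcm gives L₀, ord ≤ 3.
Integrate: L := L₀·Dx.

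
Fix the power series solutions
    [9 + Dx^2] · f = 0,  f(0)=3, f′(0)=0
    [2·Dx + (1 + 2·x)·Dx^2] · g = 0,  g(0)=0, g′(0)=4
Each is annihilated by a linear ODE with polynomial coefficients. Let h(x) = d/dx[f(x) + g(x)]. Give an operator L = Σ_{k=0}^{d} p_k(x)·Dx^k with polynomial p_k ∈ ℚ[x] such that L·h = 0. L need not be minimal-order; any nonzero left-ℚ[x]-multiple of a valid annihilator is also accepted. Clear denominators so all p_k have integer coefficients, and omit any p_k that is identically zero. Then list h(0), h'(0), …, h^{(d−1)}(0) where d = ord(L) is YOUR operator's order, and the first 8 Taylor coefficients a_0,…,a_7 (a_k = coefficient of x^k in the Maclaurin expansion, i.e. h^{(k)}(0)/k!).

L = (594 + 648·x + 648·x^2) + (153 + 630·x + 972·x^2 + 648·x^3)·Dx + (66 + 72·x + 72·x^2)·Dx^2 + (17 + 70·x + 108·x^2 + 72·x^3)·Dx^3  (order 3).
h: a_k = 4, -35, 16, 17/2, 64, -5849/40, 256, -284533/560, …
ICs: h(0) = 4, h′(0) = -35, h′′(0) = 32.

f: a_k = 3, 0, -27/2, 0, 81/8, 0, -243/80, 0, …
g: a_k = 0, 4, -4, 16/3, -8, 64/5, -64/3, 256/7, …
h₀=f+g: left-lcm gives L₀, ord ≤ 4.
h=h₀': d/dx-closure on L₀ ⇒ L.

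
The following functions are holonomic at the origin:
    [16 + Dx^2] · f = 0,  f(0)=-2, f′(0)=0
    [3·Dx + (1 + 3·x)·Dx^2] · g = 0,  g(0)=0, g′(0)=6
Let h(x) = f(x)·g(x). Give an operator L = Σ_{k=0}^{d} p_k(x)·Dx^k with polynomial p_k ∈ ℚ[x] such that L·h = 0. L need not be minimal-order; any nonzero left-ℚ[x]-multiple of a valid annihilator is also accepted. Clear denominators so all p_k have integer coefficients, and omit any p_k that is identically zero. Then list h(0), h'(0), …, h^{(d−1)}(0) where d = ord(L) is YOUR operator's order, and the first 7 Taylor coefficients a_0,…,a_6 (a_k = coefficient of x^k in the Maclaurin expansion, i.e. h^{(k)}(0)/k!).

f: a_k = -2, 0, 16, 0, -64/3, 0, 512/45, …
g: a_k = 0, 6, -9, 18, -81/2, 486/5, -243, …
Product ⇒ symmetric product L₀, ord ≤ 4.
L = (2272 + 127488·x + 781056·x^2 + 1769472·x^3 + 1327104·x^4) + (4416 + 50112·x + 165888·x^2 + 165888·x^3)·Dx + (1022 + 19392·x + 102816·x^2 + 221184·x^3 + 165888·x^4)·Dx^2 + (276 + 3132·x + 10368·x^2 + 10368·x^3)·Dx^3 + (55 + 714·x + 3375·x^2 + 6912·x^3 + 5184·x^4)·Dx^4  (order 4).
h: a_k = 0, -12, 18, 60, -63, -172/5, 30, …
ICs: h(0) = 0, h′(0) = -12, h′′(0) = 36, h′′′(0) = 360.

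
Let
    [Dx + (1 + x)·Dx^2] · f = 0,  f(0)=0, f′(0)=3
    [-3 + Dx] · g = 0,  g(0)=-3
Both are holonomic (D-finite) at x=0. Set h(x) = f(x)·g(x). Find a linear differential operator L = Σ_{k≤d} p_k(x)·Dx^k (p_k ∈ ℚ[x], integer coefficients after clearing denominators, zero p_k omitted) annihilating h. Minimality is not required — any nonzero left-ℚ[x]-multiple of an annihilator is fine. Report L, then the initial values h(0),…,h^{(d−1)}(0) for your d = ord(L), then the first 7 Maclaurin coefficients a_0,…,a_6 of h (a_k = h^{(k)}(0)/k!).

f: a_k = 0, 3, -3/2, 1, -3/4, 3/5, -1/2, …
g: a_k = -3, -9, -27/2, -27/2, -81/8, -243/40, -243/80, …
L₀ := L_f ⊗_s L_g (sym. prod.), ord ≤ 2.
L = (6 + 9·x) + (-5 - 6·x)·Dx + (1 + x)·Dx^2  (order 2).
h: a_k = 0, -9, -45/2, -30, -27, -747/40, -165/16, …
ICs: h(0) = 0, h′(0) = -9.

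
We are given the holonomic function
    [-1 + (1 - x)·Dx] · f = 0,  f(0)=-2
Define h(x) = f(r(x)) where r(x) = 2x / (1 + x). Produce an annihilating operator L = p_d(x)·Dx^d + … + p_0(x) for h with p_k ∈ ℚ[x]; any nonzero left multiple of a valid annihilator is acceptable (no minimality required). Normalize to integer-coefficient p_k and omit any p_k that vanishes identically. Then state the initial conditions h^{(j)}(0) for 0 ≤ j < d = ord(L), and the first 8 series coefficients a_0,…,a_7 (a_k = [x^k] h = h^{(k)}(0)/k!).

f: a_k = -2, -2, -2, -2, -2, -2, -2, -2, …
f∘r: x↦r, Dx↦Dx/r' in L_f ⇒ L₀.
L = 2 + (-1 + x^2)·Dx  (order 1).
h: a_k = -2, -4, -4, -4, -4, -4, -4, -4, …
ICs: h(0) = -2.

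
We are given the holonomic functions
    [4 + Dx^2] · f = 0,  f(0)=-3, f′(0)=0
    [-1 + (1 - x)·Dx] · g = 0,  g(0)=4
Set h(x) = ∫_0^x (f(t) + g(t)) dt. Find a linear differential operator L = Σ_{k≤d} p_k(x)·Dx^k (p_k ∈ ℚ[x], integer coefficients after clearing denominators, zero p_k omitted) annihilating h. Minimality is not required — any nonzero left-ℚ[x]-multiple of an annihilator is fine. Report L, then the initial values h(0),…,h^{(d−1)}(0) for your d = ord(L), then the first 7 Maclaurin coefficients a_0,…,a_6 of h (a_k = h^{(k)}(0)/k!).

L = (-20 + 16·x - 8·x^2)·Dx + (12 - 28·x + 24·x^2 - 8·x^3)·Dx^2 + (-5 + 4·x - 2·x^2)·Dx^3 + (3 - 7·x + 6·x^2 - 2·x^3)·Dx^4  (order 4).
h: a_k = 0, 1, 2, 10/3, 1, 2/5, 2/3, …
ICs: h(0) = 0, h′(0) = 1, h′′(0) = 4, h′′′(0) = 20.

f: a_k = -3, 0, 6, 0, -2, 0, 4/15, …
g: a_k = 4, 4, 4, 4, 4, 4, 4, …
Weyl lclm of L_f,L_g ⇒ L₀ (ord ≤ 3).
Integrate: L := L₀·Dx.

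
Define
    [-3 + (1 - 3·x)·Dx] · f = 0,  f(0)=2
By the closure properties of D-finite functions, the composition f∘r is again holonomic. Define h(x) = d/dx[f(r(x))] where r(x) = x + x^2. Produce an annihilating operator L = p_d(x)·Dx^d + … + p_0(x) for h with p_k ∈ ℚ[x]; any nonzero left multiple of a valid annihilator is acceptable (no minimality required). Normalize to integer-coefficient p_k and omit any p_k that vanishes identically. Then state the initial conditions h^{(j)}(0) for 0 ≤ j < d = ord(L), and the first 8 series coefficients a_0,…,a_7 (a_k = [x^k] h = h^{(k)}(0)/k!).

L = (8 + 18·x + 18·x^2) + (-1 + x + 9·x^2 + 6·x^3)·Dx  (order 1).
h: a_k = 6, 48, 270, 1368, 6480, 29484, 130410, 565056, …
ICs: h(0) = 6.

f: a_k = 2, 6, 18, 54, 162, 486, 1458, 4374, …
Substitute x→r, Dx→(1/r')Dx; clear ⇒ L₀.
h=h₀': d/dx-closure on L₀ ⇒ L.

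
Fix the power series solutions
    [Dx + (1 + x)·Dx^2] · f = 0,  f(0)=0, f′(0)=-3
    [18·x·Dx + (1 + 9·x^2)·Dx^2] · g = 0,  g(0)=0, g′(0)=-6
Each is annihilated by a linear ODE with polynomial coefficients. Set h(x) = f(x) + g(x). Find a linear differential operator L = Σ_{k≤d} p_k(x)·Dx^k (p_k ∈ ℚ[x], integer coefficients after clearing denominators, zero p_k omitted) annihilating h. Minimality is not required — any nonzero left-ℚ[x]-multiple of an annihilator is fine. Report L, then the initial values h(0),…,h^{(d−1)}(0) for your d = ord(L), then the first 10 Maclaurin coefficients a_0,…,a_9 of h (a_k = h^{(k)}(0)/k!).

f: a_k = 0, -3, 3/2, -1, 3/4, -3/5, 1/2, -3/7, 3/8, -1/3, …
g: a_k = 0, -6, 0, 18, 0, -486/5, 0, 4374/7, 0, -4374, …
L₀ := lclm(L_f,L_g); ord L₀ ≤ 2+2.
L = (-18 - 54·x + 486·x^2 + 162·x^3)·Dx + (-20 - 36·x + 432·x^2 + 972·x^3 + 324·x^4)·Dx^2 + (-1 + 17·x + 18·x^2 + 162·x^3 + 243·x^4 + 81·x^5)·Dx^3  (order 3).
h: a_k = 0, -9, 3/2, 17, 3/4, -489/5, 1/2, 4371/7, 3/8, -13123/3, …
ICs: h(0) = 0, h′(0) = -9, h′′(0) = 3.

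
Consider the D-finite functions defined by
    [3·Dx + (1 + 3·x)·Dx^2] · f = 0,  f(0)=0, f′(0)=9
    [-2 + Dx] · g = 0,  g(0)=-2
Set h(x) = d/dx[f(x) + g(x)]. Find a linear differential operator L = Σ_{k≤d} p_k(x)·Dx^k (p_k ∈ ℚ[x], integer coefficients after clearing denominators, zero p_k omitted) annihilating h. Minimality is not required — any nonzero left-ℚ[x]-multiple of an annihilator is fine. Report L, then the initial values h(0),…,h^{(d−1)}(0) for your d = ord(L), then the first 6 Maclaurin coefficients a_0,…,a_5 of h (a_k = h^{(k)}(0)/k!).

f: a_k = 0, 9, -27/2, 27, -243/4, 729/5, …
g: a_k = -2, -4, -4, -8/3, -4/3, -8/15, …
Sum ⇒ L₀ = lclm(L_f,L_g) in ℚ(x)⟨Dx⟩.
Derive L from L₀ (diff closure).
L = (-48 - 36·x) + (14 - 24·x - 36·x^2)·Dx + (5 + 21·x + 18·x^2)·Dx^2  (order 2).
h: a_k = 5, -35, 73, -745/3, 2179/3, -32821/15, …
ICs: h(0) = 5, h′(0) = -35.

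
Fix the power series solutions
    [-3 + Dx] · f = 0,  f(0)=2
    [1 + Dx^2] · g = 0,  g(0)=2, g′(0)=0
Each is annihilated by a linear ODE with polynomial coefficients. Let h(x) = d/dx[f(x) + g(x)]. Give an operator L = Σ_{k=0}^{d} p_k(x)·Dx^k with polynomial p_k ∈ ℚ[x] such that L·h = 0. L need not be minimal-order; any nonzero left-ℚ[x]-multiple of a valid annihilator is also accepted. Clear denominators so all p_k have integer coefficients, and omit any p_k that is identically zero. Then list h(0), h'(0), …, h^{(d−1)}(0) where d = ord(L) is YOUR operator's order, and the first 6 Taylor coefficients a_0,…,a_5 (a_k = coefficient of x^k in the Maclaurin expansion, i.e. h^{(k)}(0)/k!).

f: a_k = 2, 6, 9, 9, 27/4, 81/20, …
g: a_k = 2, 0, -1, 0, 1/12, 0, …
f+g: L₀ = lclm(L_f,L_g), ord ≤ 1+2.
h₀' ⇒ L via d/dx closure of L₀.
L = 3 - Dx + 3·Dx^2 - Dx^3  (order 3).
h: a_k = 6, 16, 27, 82/3, 81/4, 182/15, …
ICs: h(0) = 6, h′(0) = 16, h′′(0) = 54.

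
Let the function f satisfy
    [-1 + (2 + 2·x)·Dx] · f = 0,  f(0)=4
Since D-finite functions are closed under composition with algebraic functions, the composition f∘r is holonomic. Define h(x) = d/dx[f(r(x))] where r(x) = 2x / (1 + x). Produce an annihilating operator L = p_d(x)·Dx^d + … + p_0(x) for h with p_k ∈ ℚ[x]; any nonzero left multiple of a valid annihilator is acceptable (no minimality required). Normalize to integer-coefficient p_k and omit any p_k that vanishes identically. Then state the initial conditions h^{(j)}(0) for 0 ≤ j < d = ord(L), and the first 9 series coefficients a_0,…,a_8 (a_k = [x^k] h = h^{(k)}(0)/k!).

L = (-3 - 6·x) + (-1 - 4·x - 3·x^2)·Dx  (order 1).
h: a_k = 4, -12, 30, -74, 375/2, -981/2, 5271/4, -14445/4, 321291/32, …
ICs: h(0) = 4.

f: a_k = 4, 2, -1/2, 1/4, -5/32, 7/64, -21/256, 33/512, -429/8192, …
Change of var in L_f (x↦r) gives L₀.
h₀' ⇒ L via d/dx closure of L₀.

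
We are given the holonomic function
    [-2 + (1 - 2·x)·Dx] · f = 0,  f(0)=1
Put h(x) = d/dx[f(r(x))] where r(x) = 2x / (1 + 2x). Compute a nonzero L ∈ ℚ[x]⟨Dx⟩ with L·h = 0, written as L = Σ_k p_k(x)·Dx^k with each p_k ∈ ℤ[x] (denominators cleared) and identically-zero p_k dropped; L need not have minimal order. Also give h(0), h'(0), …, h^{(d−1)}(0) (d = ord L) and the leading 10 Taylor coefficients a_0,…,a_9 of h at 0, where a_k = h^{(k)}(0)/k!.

L = 4 + (-1 + 2·x)·Dx  (order 1).
h: a_k = 4, 16, 48, 128, 320, 768, 1792, 4096, 9216, 20480, …
ICs: h(0) = 4.

f: a_k = 1, 2, 4, 8, 16, 32, 64, 128, 256, 512, …
L₀ from L_f via x↦r, Dx↦r'^{-1}Dx.
Derive L from L₀ (diff closure).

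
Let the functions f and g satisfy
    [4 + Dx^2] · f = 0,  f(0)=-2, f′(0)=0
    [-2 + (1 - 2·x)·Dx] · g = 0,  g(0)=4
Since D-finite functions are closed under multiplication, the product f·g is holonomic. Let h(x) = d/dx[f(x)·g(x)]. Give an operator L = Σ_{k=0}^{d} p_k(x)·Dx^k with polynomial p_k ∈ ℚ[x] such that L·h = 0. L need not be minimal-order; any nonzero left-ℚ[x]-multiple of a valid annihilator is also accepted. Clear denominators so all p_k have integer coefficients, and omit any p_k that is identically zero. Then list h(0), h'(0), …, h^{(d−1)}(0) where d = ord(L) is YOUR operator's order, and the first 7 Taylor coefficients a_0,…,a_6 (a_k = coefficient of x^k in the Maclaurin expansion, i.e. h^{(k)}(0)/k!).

f: a_k = -2, 0, 4, 0, -4/3, 0, 8/45, …
g: a_k = 4, 8, 16, 32, 64, 128, 256, …
h₀=f·g: eliminate ⇒ L₀, order ≤ 2·1.
Derive L from L₀ (diff closure).
L = (-4 - 16·x + 16·x^2) + (-4 + 8·x)·Dx + (1 - 4·x + 4·x^2)·Dx^2  (order 2).
h: a_k = -16, -32, -96, -832/3, -2080/3, -24896/15, -174272/45, …
ICs: h(0) = -16, h′(0) = -32.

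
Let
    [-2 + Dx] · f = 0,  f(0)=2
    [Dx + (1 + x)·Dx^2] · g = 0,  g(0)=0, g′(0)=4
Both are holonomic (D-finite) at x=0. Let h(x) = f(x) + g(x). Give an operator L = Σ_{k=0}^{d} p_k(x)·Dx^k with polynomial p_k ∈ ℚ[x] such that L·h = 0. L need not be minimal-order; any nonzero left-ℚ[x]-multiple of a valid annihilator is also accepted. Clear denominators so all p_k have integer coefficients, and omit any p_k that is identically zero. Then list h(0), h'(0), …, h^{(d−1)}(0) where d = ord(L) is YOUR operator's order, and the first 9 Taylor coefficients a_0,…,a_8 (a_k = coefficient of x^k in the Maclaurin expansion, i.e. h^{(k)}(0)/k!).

L = (-8 - 4·x)·Dx + (-2 - 8·x - 4·x^2)·Dx^2 + (3 + 5·x + 2·x^2)·Dx^3  (order 3).
h: a_k = 2, 8, 2, 4, 1/3, 4/3, -22/45, 28/45, -307/630, …
ICs: h(0) = 2, h′(0) = 8, h′′(0) = 4.

f: a_k = 2, 4, 4, 8/3, 4/3, 8/15, 8/45, 16/315, 4/315, …
g: a_k = 0, 4, -2, 4/3, -1, 4/5, -2/3, 4/7, -1/2, …
f+g: L₀ = lclm(L_f,L_g), ord ≤ 1+2.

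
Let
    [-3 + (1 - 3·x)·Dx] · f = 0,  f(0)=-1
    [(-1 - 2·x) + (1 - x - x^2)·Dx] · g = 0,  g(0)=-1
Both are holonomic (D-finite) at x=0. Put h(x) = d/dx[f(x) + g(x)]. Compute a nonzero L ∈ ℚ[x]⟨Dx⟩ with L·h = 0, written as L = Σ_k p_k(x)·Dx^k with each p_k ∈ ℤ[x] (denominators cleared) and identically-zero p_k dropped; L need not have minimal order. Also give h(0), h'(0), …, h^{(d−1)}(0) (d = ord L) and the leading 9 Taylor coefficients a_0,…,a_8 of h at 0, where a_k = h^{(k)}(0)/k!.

f: a_k = -1, -3, -9, -27, -81, -243, -729, -2187, -6561, …
g: a_k = -1, -1, -2, -3, -5, -8, -13, -21, -34, …
h₀=f+g: left-lcm gives L₀, ord ≤ 2.
h₀' ⇒ L via d/dx closure of L₀.
L = (54 + 72·x + 216·x^2 - 72·x^3 + 54·x^4) + (-18 - 30·x + 90·x^2 + 120·x^3 - 45·x^4 + 54·x^5)·Dx + (1 + 2·x - 25·x^2 + 30·x^3 - 3·x^5 + 9·x^6)·Dx^2  (order 2).
h: a_k = -4, -22, -90, -344, -1255, -4452, -15456, -52760, -177642, …
ICs: h(0) = -4, h′(0) = -22.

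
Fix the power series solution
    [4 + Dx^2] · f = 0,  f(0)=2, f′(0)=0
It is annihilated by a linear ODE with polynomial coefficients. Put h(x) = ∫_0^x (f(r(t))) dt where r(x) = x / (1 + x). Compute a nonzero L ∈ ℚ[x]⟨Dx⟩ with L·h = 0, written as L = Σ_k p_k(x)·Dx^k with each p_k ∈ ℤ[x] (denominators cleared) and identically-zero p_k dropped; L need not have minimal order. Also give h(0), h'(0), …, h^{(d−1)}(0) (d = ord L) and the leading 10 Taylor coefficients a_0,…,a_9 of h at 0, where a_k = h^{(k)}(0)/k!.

L = 4·Dx + (2 + 6·x + 6·x^2 + 2·x^3)·Dx^2 + (1 + 4·x + 6·x^2 + 4·x^3 + x^4)·Dx^3  (order 3).
h: a_k = 0, 2, 0, -4/3, 2, -32/15, 16/9, -44/45, -1/5, 4708/2835, …
ICs: h(0) = 0, h′(0) = 2, h′′(0) = 0.

f: a_k = 2, 0, -4, 0, 4/3, 0, -8/45, 0, 4/315, 0, …
L₀ from L_f via x↦r, Dx↦r'^{-1}Dx.
h=∫h₀ ⇒ L = L₀·Dx.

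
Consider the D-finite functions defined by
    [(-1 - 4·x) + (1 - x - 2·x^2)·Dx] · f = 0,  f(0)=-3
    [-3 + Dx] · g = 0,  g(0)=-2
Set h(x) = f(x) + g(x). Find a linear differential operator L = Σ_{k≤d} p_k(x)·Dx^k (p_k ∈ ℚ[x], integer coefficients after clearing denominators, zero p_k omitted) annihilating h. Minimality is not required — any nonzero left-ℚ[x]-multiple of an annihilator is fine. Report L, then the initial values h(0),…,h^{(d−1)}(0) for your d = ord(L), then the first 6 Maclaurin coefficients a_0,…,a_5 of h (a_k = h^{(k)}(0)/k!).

L = (-9 - 9·x - 126·x^2 - 72·x^3) + (-3 + 30·x + 51·x^2 - 36·x^3 - 36·x^4)·Dx + (2 - 9·x - 3·x^2 + 20·x^3 + 12·x^4)·Dx^2  (order 2).
h: a_k = -5, -9, -18, -24, -159/4, -1341/20, …
ICs: h(0) = -5, h′(0) = -9.

f: a_k = -3, -3, -9, -15, -33, -63, …
g: a_k = -2, -6, -9, -9, -27/4, -81/20, …
h₀=f+g: left-lcm gives L₀, ord ≤ 2.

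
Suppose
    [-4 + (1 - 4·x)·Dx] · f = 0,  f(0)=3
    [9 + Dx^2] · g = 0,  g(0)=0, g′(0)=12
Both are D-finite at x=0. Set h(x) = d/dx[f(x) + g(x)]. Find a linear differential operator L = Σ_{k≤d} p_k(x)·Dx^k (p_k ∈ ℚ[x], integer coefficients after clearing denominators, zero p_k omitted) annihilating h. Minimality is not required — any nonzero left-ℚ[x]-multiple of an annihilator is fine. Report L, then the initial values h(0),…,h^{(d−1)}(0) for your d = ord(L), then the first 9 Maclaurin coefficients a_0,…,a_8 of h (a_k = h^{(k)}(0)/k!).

f: a_k = 3, 12, 48, 192, 768, 3072, 12288, 49152, 196608, …
g: a_k = 0, 12, 0, -18, 0, 81/10, 0, -243/140, 0, …
f+g: L₀ = lclm(L_f,L_g), ord ≤ 1+2.
Derive L from L₀ (diff closure).
L = (4824 - 1728·x + 3456·x^2) + (-315 + 1476·x - 1296·x^2 + 1728·x^3)·Dx + (536 - 192·x + 384·x^2)·Dx^2 + (-35 + 164·x - 144·x^2 + 192·x^3)·Dx^3  (order 3).
h: a_k = 24, 96, 522, 3072, 30801/2, 73728, 6881037/20, 1572864, 7927236747/1120, …
ICs: h(0) = 24, h′(0) = 96, h′′(0) = 1044.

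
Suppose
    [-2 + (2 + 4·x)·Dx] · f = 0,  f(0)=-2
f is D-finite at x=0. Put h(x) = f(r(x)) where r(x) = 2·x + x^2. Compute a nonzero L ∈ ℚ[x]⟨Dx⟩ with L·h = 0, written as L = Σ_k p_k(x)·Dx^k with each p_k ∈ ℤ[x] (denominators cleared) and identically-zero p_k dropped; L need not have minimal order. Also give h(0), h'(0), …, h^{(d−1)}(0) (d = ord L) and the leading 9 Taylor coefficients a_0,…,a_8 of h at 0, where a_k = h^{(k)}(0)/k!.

f: a_k = -2, -2, 1, -1, 5/4, -7/4, 21/8, -33/8, 429/64, …
Substitute x→r, Dx→(1/r')Dx; clear ⇒ L₀.
L = (-2 - 2·x) + (1 + 4·x + 2·x^2)·Dx  (order 1).
h: a_k = -2, -4, 2, -4, 9, -22, 57, -154, 1717/4, …
ICs: h(0) = -2.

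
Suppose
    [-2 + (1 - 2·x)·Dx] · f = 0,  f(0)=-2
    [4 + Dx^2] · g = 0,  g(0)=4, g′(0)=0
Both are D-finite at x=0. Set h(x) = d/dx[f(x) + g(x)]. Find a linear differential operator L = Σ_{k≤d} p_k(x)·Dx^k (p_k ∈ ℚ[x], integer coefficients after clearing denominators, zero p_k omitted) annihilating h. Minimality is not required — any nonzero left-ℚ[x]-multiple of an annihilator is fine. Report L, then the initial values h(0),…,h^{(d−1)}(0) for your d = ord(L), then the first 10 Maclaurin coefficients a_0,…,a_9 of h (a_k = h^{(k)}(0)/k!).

f: a_k = -2, -4, -8, -16, -32, -64, -128, -256, -512, -1024, …
g: a_k = 4, 0, -8, 0, 8/3, 0, -16/45, 0, 8/315, 0, …
f+g: L₀ = lclm(L_f,L_g), ord ≤ 1+2.
h₀' ⇒ L via d/dx closure of L₀.
L = (208 - 64·x + 64·x^2) + (-28 + 72·x - 48·x^2 + 32·x^3)·Dx + (52 - 16·x + 16·x^2)·Dx^2 + (-7 + 18·x - 12·x^2 + 8·x^3)·Dx^3  (order 3).
h: a_k = -4, -32, -48, -352/3, -320, -11552/15, -1792, -1290176/315, -9216, -58060832/2835, …
ICs: h(0) = -4, h′(0) = -32, h′′(0) = -96.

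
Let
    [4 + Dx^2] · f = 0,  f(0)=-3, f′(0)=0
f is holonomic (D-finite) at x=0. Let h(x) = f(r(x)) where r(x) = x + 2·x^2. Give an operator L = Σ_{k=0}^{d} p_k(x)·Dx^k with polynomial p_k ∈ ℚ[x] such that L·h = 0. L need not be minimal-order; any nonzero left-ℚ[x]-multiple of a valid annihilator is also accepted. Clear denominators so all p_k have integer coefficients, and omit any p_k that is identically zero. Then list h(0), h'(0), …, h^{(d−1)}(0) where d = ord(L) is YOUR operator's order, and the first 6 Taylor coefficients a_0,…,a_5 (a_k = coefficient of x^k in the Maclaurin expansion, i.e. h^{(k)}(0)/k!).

f: a_k = -3, 0, 6, 0, -2, 0, …
f∘r: x↦r, Dx↦Dx/r' in L_f ⇒ L₀.
L = (4 + 48·x + 192·x^2 + 256·x^3) - 4·Dx + (1 + 4·x)·Dx^2  (order 2).
h: a_k = -3, 0, 6, 24, 22, -16, …
ICs: h(0) = -3, h′(0) = 0.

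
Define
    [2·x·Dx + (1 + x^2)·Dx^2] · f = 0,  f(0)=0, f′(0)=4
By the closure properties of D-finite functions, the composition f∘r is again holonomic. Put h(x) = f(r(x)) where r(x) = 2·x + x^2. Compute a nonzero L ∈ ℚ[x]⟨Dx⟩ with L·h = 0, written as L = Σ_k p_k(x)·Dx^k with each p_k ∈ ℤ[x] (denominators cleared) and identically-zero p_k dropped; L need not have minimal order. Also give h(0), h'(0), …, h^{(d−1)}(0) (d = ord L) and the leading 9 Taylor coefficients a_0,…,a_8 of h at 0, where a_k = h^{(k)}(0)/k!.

f: a_k = 0, 4, 0, -4/3, 0, 4/5, 0, -4/7, 0, …
f∘r: x↦r, Dx↦Dx/r' in L_f ⇒ L₀.
L = (-1 + 8·x + 16·x^2 + 12·x^3 + 3·x^4)·Dx + (1 + x + 4·x^2 + 8·x^3 + 5·x^4 + x^5)·Dx^2  (order 2).
h: a_k = 0, 8, 4, -32/3, -16, 88/5, 188/3, -64/7, -224, …
ICs: h(0) = 0, h′(0) = 8.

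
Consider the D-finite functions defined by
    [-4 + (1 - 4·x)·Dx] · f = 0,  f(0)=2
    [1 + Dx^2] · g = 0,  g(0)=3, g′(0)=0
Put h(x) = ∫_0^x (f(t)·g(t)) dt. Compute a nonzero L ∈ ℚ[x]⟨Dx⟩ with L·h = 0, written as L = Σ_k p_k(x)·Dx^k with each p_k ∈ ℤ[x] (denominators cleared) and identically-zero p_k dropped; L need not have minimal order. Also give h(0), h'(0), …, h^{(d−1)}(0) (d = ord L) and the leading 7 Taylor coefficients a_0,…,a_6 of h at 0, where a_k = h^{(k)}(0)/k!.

f: a_k = 2, 8, 32, 128, 512, 2048, 8192, …
g: a_k = 3, 0, -3/2, 0, 1/8, 0, -1/240, …
Sym-product of L_f,L_g gives L₀ (≤ ord 2).
h=∫h₀ ⇒ L = L₀·Dx.
L = (-1 + 4·x)·Dx + 8·Dx^2 + (-1 + 4·x)·Dx^3  (order 3).
h: a_k = 0, 6, 12, 31, 93, 5953/20, 5953/6, …
ICs: h(0) = 0, h′(0) = 6, h′′(0) = 24.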